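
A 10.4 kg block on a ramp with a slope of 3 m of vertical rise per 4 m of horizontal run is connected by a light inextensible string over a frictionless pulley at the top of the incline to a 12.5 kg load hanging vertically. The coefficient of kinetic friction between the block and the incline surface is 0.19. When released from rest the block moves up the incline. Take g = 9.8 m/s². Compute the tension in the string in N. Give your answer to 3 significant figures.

For the block on the incline: the weight component along the slope is m₁g sin 36.87° = 10.4 × 9.8 × 0.6000 = 61.152 N and the normal force is N = m₁g cos 36.87° = 81.536 N.
Kinetic friction opposes the block's motion up the incline: f = μN = 0.19 × 81.536 = 15.492 N acting down the slope.
Newton's second law for the block (up-slope positive): T − 61.152 − 15.492 = 10.4 a. For the hanging load (downward positive): 12.5 × 9.8 − T = 12.5 a.
Adding the two equations eliminates T: 45.856 = 22.9 a, so a = 2.0024 m/s².
Then from the hanging load's equation, T = 12.5 × (9.8 − 2.0024) = 97.470 N.

97.5 N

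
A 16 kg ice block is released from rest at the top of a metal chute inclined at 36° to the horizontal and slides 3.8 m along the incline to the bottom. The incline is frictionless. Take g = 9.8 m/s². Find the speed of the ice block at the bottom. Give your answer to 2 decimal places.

The weight component along the incline is mg sin 36° = 92.165 N and the normal force is N = mg cos 36° = 126.854 N.
With no friction, a = g sin 36° = 5.7603 m/s².
Starting from rest over a distance of 3.8 m, v² = 2aL = 2 × 5.7603 × 3.8 = 43.7783, so v = 6.6165 m/s.

6.62 m/s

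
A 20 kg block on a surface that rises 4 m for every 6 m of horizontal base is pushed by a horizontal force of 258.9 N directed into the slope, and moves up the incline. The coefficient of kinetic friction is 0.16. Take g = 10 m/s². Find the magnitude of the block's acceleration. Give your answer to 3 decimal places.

The horizontal push has components F cos 33.69° = 258.9 × 0.8321 = 215.431 N up the incline and F sin 33.69° = 258.9 × 0.5547 = 143.612 N pressing into the surface.
The normal force is therefore N = mg cos 33.69° + F sin 33.69° = 166.420 + 143.612 = 310.032 N, and kinetic friction down the slope is μN = 0.16 × 310.032 = 49.605 N.
Along the incline: F cos 33.69° − mg sin 33.69° − μN = ma, so 215.431 − 110.940 − 49.605 = 20 a, giving a = 2.7443 m/s².

2.744 m/s²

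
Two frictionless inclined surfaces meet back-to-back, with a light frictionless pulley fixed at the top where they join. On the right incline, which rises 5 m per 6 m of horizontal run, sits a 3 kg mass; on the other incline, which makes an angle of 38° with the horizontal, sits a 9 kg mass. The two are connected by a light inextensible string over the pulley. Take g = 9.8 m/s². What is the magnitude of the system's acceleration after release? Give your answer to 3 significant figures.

Resolve each weight along its own incline: the 3 kg mass has component 3 × 9.8 × sin 39.81° = 18.821 N down its slope, and the 9 kg mass has 9 × 9.8 × sin 38° = 54.301 N down its slope.
The 9 kg side's 54.301 N exceeds the other side's 18.821 N, so that mass slides down and the 3 kg mass slides up. Taking that direction as positive, Newton's second law for the whole system gives 54.301 − 18.821 = (3 + 9) a, so a = 35.480 / 12 = 2.9567 m/s².

2.96 m/s²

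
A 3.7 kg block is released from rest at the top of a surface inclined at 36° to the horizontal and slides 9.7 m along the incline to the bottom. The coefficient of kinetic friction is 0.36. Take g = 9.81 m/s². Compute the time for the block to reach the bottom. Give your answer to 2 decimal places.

2.58 s

The weight component along the incline is mg sin 36° = 21.335 N and the normal force is N = mg cos 36° = 29.365 N.
Friction up the slope is f = μN = 0.36 × 29.365 = 10.571 N, so the net downslope force is 21.335 − 10.571 = 10.764 N and a = 10.764 / 3.7 = 2.9092 m/s².
Starting from rest, L = ½at², so t = √(2L/a) = √(2 × 9.7 / 2.9092) = 2.5823 s.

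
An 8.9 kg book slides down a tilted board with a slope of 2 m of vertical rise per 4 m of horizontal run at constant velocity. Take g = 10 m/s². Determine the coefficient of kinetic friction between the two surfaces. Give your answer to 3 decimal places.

0.500

At constant velocity the net force along the incline is zero: mg sin 26.57° = μ mg cos 26.57°.
So μ = tan 26.57° = 0.4472 / 0.8944 = 0.5000.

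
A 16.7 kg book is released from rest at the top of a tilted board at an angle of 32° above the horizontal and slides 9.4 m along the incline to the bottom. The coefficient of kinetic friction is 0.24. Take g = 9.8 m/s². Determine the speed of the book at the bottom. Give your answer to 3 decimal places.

7.755 m/s

The weight component along the incline is mg sin 32° = 86.727 N and the normal force is N = mg cos 32° = 138.792 N.
Friction up the slope is f = μN = 0.24 × 138.792 = 33.310 N, so the net downslope force is 86.727 − 33.310 = 53.417 N and a = 53.417 / 16.7 = 3.1986 m/s².
Starting from rest over a distance of 9.4 m, v² = 2aL = 2 × 3.1986 × 9.4 = 60.1337, so v = 7.7546 m/s.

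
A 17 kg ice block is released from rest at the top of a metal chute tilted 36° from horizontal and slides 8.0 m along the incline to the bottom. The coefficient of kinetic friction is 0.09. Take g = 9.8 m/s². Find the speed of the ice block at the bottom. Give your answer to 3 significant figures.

8.99 m/s

The weight component along the incline is mg sin 36° = 97.925 N and the normal force is N = mg cos 36° = 134.782 N.
Friction up the slope is f = μN = 0.09 × 134.782 = 12.130 N, so the net downslope force is 97.925 − 12.130 = 85.795 N and a = 85.795 / 17 = 5.0468 m/s².
Starting from rest over a distance of 8.0 m, v² = 2aL = 2 × 5.0468 × 8.0 = 80.7488, so v = 8.9860 m/s.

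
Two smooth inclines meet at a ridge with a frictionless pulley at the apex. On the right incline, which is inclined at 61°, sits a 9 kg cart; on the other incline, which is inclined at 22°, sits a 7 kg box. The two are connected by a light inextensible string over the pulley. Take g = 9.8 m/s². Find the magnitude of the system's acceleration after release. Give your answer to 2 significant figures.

Resolve each weight along its own incline: the 9 kg mass has component 9 × 9.8 × sin 61° = 77.141 N down its slope, and the 7 kg mass has 7 × 9.8 × sin 22° = 25.698 N down its slope.
The 9 kg side's 77.141 N exceeds the other side's 25.698 N, so that mass slides down and the 7 kg mass slides up. Taking that direction as positive, Newton's second law for the whole system gives 77.141 − 25.698 = (9 + 7) a, so a = 51.443 / 16 = 3.2152 m/s².

3.2 m/s²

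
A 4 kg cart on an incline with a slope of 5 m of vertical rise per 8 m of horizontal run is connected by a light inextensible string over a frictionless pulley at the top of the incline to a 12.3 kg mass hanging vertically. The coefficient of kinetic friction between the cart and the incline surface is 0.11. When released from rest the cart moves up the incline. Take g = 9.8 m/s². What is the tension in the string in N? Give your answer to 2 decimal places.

For the cart on the incline: the weight component along the slope is m₁g sin 32.01° = 4 × 9.8 × 0.5300 = 20.776 N and the normal force is N = m₁g cos 32.01° = 33.242 N.
Kinetic friction opposes the cart's motion up the incline: f = μN = 0.11 × 33.242 = 3.657 N acting down the slope.
Newton's second law for the cart (up-slope positive): T − 20.776 − 3.657 = 4 a. For the hanging mass (downward positive): 12.3 × 9.8 − T = 12.3 a.
Adding the two equations eliminates T: 96.107 = 16.3 a, so a = 5.8961 m/s².
Then from the hanging mass's equation, T = 12.3 × (9.8 − 5.8961) = 48.018 N.

48.02 N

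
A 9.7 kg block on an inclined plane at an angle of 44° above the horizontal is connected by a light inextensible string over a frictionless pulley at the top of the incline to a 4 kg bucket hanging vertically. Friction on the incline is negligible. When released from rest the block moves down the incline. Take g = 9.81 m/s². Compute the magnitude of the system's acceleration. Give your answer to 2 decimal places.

For the block on the incline: the weight component along the slope is m₁g sin 44° = 9.7 × 9.81 × 0.6947 = 66.106 N and the normal force is N = m₁g cos 44° = 68.450 N.
Newton's second law for the block (down-slope positive): 66.106 − T = 9.7 a. For the hanging bucket (upward positive): T − 4 × 9.81 = 4 a.
Adding the two equations eliminates T: 26.866 = 13.7 a, so a = 1.9610 m/s².

1.96 m/s²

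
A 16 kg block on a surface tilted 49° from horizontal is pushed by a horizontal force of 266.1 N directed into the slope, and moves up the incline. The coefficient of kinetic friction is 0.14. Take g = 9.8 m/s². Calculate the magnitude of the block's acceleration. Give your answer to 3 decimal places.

0.858 m/s²

The horizontal push has components F cos 49° = 266.1 × 0.6561 = 174.588 N up the incline and F sin 49° = 266.1 × 0.7547 = 200.826 N pressing into the surface.
The normal force is therefore N = mg cos 49° + F sin 49° = 102.876 + 200.826 = 303.702 N, and kinetic friction down the slope is μN = 0.14 × 303.702 = 42.518 N.
Along the incline: F cos 49° − mg sin 49° − μN = ma, so 174.588 − 118.337 − 42.518 = 16 a, giving a = 0.8583 m/s².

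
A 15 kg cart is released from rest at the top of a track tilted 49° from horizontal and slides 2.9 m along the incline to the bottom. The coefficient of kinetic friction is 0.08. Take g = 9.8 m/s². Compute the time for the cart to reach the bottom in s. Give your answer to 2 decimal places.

0.92 s

The weight component along the incline is mg sin 49° = 110.942 N and the normal force is N = mg cos 49° = 96.441 N.
Friction up the slope is f = μN = 0.08 × 96.441 = 7.715 N, so the net downslope force is 110.942 − 7.715 = 103.227 N and a = 103.227 / 15 = 6.8818 m/s².
Starting from rest, L = ½at², so t = √(2L/a) = √(2 × 2.9 / 6.8818) = 0.9180 s.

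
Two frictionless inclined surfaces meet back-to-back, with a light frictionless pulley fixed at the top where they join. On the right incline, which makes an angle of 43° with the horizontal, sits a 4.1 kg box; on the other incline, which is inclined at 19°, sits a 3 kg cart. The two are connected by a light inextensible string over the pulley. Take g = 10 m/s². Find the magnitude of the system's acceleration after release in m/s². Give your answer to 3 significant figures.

Resolve each weight along its own incline: the 4.1 kg mass has component 4.1 × 10 × sin 43° = 27.962 N down its slope, and the 3 kg mass has 3 × 10 × sin 19° = 9.767 N down its slope.
The 4.1 kg side's 27.962 N exceeds the other side's 9.767 N, so that mass slides down and the 3 kg mass slides up. Taking that direction as positive, Newton's second law for the whole system gives 27.962 − 9.767 = (4.1 + 3) a, so a = 18.195 / 7.1 = 2.5627 m/s².

2.56 m/s²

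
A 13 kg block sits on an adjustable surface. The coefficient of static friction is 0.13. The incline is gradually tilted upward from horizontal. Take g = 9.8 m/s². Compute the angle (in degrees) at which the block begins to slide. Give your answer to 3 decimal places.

7.407°

At the threshold of sliding, static friction is at its maximum μ_s N and exactly balances the weight component along the incline: mg sin θ = μ_s mg cos θ.
Hence tan θ = μ_s = 0.13, so θ = arctan(0.13) = 7.4069°.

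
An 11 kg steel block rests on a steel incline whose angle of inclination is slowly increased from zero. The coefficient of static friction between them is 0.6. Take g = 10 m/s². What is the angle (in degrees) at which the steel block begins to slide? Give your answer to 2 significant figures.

At the threshold of sliding, static friction is at its maximum μ_s N and exactly balances the weight component along the incline: mg sin θ = μ_s mg cos θ.
Hence tan θ = μ_s = 0.6, so θ = arctan(0.6) = 30.9638°.

31°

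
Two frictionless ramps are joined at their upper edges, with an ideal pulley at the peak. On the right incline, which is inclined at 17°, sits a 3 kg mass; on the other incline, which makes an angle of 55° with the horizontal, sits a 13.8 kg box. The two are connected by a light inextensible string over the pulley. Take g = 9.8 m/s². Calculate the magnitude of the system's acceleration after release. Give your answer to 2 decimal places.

Resolve each weight along its own incline: the 3 kg mass has component 3 × 9.8 × sin 17° = 8.596 N down its slope, and the 13.8 kg mass has 13.8 × 9.8 × sin 55° = 110.782 N down its slope.
The 13.8 kg side's 110.782 N exceeds the other side's 8.596 N, so that mass slides down and the 3 kg mass slides up. Taking that direction as positive, Newton's second law for the whole system gives 110.782 − 8.596 = (3 + 13.8) a, so a = 102.186 / 16.8 = 6.0825 m/s².

6.08 m/s²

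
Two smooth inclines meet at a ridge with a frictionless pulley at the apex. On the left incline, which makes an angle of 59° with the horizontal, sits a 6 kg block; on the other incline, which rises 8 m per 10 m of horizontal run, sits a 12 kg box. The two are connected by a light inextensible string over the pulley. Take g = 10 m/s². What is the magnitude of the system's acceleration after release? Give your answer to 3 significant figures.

1.31 m/s²

Resolve each weight along its own incline: the 6 kg mass has component 6 × 10 × sin 59° = 51.430 N down its slope, and the 12 kg mass has 12 × 10 × sin 38.66° = 74.963 N down its slope.
The 12 kg side's 74.963 N exceeds the other side's 51.430 N, so that mass slides down and the 6 kg mass slides up. Taking that direction as positive, Newton's second law for the whole system gives 74.963 − 51.430 = (6 + 12) a, so a = 23.533 / 18 = 1.3074 m/s².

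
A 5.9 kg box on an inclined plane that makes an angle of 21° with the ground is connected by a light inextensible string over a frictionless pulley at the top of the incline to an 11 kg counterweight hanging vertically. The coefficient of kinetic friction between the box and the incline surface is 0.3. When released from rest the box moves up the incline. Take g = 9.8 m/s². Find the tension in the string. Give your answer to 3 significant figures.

For the box on the incline: the weight component along the slope is m₁g sin 21° = 5.9 × 9.8 × 0.3584 = 20.723 N and the normal force is N = m₁g cos 21° = 53.980 N.
Kinetic friction opposes the box's motion up the incline: f = μN = 0.3 × 53.980 = 16.194 N acting down the slope.
Newton's second law for the box (up-slope positive): T − 20.723 − 16.194 = 5.9 a. For the hanging counterweight (downward positive): 11 × 9.8 − T = 11 a.
Adding the two equations eliminates T: 70.883 = 16.9 a, so a = 4.1943 m/s².
Then from the hanging counterweight's equation, T = 11 × (9.8 − 4.1943) = 61.663 N.

61.7 N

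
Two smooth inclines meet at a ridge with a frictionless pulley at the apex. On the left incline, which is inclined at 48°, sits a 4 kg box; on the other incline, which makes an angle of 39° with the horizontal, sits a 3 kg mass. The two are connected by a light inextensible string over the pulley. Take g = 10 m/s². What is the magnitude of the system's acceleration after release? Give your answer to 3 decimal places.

1.549 m/s²

Resolve each weight along its own incline: the 4 kg mass has component 4 × 10 × sin 48° = 29.726 N down its slope, and the 3 kg mass has 3 × 10 × sin 39° = 18.880 N down its slope.
The 4 kg side's 29.726 N exceeds the other side's 18.880 N, so that mass slides down and the 3 kg mass slides up. Taking that direction as positive, Newton's second law for the whole system gives 29.726 − 18.880 = (4 + 3) a, so a = 10.846 / 7 = 1.5494 m/s².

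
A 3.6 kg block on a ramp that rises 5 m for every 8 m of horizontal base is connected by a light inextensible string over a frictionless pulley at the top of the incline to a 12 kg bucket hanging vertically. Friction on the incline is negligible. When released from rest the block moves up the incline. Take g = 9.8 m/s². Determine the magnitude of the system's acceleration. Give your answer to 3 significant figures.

6.34 m/s²

For the block on the incline: the weight component along the slope is m₁g sin 32.01° = 3.6 × 9.8 × 0.5300 = 18.698 N and the normal force is N = m₁g cos 32.01° = 29.917 N.
Newton's second law for the block (up-slope positive): T − 18.698 = 3.6 a. For the hanging bucket (downward positive): 12 × 9.8 − T = 12 a.
Adding the two equations eliminates T: 98.902 = 15.6 a, so a = 6.3399 m/s².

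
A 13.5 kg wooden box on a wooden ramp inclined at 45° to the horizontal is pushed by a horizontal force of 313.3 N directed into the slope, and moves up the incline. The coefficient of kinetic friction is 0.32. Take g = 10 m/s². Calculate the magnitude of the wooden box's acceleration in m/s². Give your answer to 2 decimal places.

The horizontal push has components F cos 45° = 313.3 × 0.7071 = 221.534 N up the incline and F sin 45° = 313.3 × 0.7071 = 221.534 N pressing into the surface.
The normal force is therefore N = mg cos 45° + F sin 45° = 95.458 + 221.534 = 316.992 N, and kinetic friction down the slope is μN = 0.32 × 316.992 = 101.437 N.
Along the incline: F cos 45° − mg sin 45° − μN = ma, so 221.534 − 95.458 − 101.437 = 13.5 a, giving a = 1.8251 m/s².

1.83 m/s²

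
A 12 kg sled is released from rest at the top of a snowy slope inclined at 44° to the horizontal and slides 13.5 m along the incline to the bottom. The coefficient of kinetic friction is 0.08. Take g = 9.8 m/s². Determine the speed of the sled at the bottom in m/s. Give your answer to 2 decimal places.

The weight component along the incline is mg sin 44° = 81.692 N and the normal force is N = mg cos 44° = 84.594 N.
Friction up the slope is f = μN = 0.08 × 84.594 = 6.768 N, so the net downslope force is 81.692 − 6.768 = 74.924 N and a = 74.924 / 12 = 6.2437 m/s².
Starting from rest over a distance of 13.5 m, v² = 2aL = 2 × 6.2437 × 13.5 = 168.5799, so v = 12.9838 m/s.

12.98 m/s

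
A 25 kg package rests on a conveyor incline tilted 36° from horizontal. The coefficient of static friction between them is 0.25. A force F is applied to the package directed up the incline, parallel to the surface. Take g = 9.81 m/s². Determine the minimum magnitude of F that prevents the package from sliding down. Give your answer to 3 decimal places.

The normal force is N = mg cos 36° = 198.411 N. With F at its minimum the package is on the verge of sliding down, so static friction is at its maximum μ_s N = 0.25 × 198.411 = 49.603 N and acts up the slope.
Equilibrium along the incline: F + μ_s N = mg sin 36°, so F = 144.154 − 49.603 = 94.551 N.

94.551 N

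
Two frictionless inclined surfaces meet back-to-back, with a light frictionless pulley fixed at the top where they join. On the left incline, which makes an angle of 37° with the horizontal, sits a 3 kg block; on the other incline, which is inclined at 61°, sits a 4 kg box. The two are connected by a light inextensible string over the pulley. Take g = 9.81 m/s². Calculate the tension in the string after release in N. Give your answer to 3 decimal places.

Resolve each weight along its own incline: the 3 kg mass has component 3 × 9.81 × sin 37° = 17.711 N down its slope, and the 4 kg mass has 4 × 9.81 × sin 61° = 34.320 N down its slope.
The 4 kg side's 34.320 N exceeds the other side's 17.711 N, so that mass slides down and the 3 kg mass slides up. Taking that direction as positive, Newton's second law for the whole system gives 34.320 − 17.711 = (3 + 4) a, so a = 16.609 / 7 = 2.3727 m/s².
For the 3 kg mass (up-slope positive): T − 17.711 = 3 × 2.3727, so T = 24.829 N.

24.829 N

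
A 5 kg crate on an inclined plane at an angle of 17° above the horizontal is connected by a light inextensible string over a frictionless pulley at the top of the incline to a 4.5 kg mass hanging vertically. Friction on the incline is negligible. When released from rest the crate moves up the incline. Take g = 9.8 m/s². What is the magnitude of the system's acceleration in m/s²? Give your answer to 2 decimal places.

For the crate on the incline: the weight component along the slope is m₁g sin 17° = 5 × 9.8 × 0.2924 = 14.328 N and the normal force is N = m₁g cos 17° = 46.859 N.
Newton's second law for the crate (up-slope positive): T − 14.328 = 5 a. For the hanging mass (downward positive): 4.5 × 9.8 − T = 4.5 a.
Adding the two equations eliminates T: 29.772 = 9.5 a, so a = 3.1339 m/s².

3.13 m/s²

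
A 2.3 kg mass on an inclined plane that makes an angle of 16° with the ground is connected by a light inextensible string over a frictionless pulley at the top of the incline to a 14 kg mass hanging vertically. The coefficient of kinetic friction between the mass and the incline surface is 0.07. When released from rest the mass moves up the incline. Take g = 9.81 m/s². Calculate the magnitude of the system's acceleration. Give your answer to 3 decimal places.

For the mass on the incline: the weight component along the slope is m₁g sin 16° = 2.3 × 9.81 × 0.2756 = 6.218 N and the normal force is N = m₁g cos 16° = 21.689 N.
Kinetic friction opposes the mass's motion up the incline: f = μN = 0.07 × 21.689 = 1.518 N acting down the slope.
Newton's second law for the mass (up-slope positive): T − 6.218 − 1.518 = 2.3 a. For the hanging mass (downward positive): 14 × 9.81 − T = 14 a.
Adding the two equations eliminates T: 129.604 = 16.3 a, so a = 7.9512 m/s².

7.951 m/s²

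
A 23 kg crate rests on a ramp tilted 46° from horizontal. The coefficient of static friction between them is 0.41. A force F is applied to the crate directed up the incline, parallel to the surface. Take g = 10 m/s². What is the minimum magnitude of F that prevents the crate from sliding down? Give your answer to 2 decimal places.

The normal force is N = mg cos 46° = 159.771 N. With F at its minimum the crate is on the verge of sliding down, so static friction is at its maximum μ_s N = 0.41 × 159.771 = 65.506 N and acts up the slope.
Equilibrium along the incline: F + μ_s N = mg sin 46°, so F = 165.448 − 65.506 = 99.942 N.

99.94 N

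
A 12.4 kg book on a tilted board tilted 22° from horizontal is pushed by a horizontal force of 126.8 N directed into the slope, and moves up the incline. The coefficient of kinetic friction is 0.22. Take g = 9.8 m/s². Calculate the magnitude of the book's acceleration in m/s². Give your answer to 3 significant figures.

2.97 m/s²

The horizontal push has components F cos 22° = 126.8 × 0.9272 = 117.569 N up the incline and F sin 22° = 126.8 × 0.3746 = 47.499 N pressing into the surface.
The normal force is therefore N = mg cos 22° + F sin 22° = 112.673 + 47.499 = 160.172 N, and kinetic friction down the slope is μN = 0.22 × 160.172 = 35.238 N.
Along the incline: F cos 22° − mg sin 22° − μN = ma, so 117.569 − 45.521 − 35.238 = 12.4 a, giving a = 2.9685 m/s².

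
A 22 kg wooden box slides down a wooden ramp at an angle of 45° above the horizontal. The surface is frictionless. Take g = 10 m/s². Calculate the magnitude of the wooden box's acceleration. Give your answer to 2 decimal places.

Resolving the weight along the incline: the component pulling the wooden box down the slope is mg sin 45° = 22 × 10 × 0.7071 = 155.562 N, and the normal force is N = mg cos 45° = 22 × 10 × 0.7071 = 155.562 N.
With no friction the net force along the incline is 155.562 N, so a = g sin 45° = 155.562 / 22 = 7.0710 m/s².

7.07 m/s²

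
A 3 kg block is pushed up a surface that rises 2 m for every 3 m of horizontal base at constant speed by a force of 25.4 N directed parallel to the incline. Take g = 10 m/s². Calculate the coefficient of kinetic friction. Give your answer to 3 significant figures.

At constant speed ΣF = 0 along the incline. The applied 25.4 N acts up the slope; the weight component mg sin 33.69° = 16.641 N and kinetic friction μN both act down the slope.
So 25.4 = 16.641 + μ × 24.962, giving μ = (25.4 − 16.641) / 24.962 = 0.3509.

0.351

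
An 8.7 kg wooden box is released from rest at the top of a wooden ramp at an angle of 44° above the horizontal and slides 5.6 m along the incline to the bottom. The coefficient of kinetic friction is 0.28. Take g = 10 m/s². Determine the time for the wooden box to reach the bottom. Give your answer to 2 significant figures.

1.5 s

The weight component along the incline is mg sin 44° = 60.435 N and the normal force is N = mg cos 44° = 62.583 N.
Friction up the slope is f = μN = 0.28 × 62.583 = 17.523 N, so the net downslope force is 60.435 − 17.523 = 42.912 N and a = 42.912 / 8.7 = 4.9324 m/s².
Starting from rest, L = ½at², so t = √(2L/a) = √(2 × 5.6 / 4.9324) = 1.5069 s.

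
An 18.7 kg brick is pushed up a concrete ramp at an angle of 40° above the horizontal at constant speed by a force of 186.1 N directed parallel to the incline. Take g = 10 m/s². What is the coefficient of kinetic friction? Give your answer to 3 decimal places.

0.460

At constant speed ΣF = 0 along the incline. The applied 186.1 N acts up the slope; the weight component mg sin 40° = 120.201 N and kinetic friction μN both act down the slope.
So 186.1 = 120.201 + μ × 143.250, giving μ = (186.1 − 120.201) / 143.250 = 0.4600.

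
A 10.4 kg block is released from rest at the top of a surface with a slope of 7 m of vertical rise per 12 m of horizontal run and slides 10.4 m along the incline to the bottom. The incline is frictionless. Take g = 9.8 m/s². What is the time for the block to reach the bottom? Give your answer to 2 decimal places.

2.05 s

The weight component along the incline is mg sin 30.26° = 51.355 N and the normal force is N = mg cos 30.26° = 88.036 N.
With no friction, a = g sin 30.26° = 4.9379 m/s².
Starting from rest, L = ½at², so t = √(2L/a) = √(2 × 10.4 / 4.9379) = 2.0524 s.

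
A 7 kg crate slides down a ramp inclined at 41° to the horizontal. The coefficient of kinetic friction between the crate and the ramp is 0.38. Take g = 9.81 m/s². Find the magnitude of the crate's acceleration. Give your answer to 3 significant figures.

Resolving the weight along the incline: the component pulling the crate down the slope is mg sin 41° = 7 × 9.81 × 0.6561 = 45.054 N, and the normal force is N = mg cos 41° = 7 × 9.81 × 0.7547 = 51.825 N.
Kinetic friction acts up the slope with magnitude f = μN = 0.38 × 51.825 = 19.694 N.
Net force along the incline is 45.054 − 19.694 = 25.360 N, so a = 25.360 / 7 = 3.6229 m/s².

3.62 m/s²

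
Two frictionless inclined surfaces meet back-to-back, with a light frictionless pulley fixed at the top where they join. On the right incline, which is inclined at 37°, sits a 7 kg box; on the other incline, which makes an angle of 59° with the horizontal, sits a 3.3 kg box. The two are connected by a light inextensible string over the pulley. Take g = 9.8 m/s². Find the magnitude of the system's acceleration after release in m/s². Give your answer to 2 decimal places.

Resolve each weight along its own incline: the 7 kg mass has component 7 × 9.8 × sin 37° = 41.285 N down its slope, and the 3.3 kg mass has 3.3 × 9.8 × sin 59° = 27.721 N down its slope.
The 7 kg side's 41.285 N exceeds the other side's 27.721 N, so that mass slides down and the 3.3 kg mass slides up. Taking that direction as positive, Newton's second law for the whole system gives 41.285 − 27.721 = (7 + 3.3) a, so a = 13.564 / 10.3 = 1.3169 m/s².

1.32 m/s²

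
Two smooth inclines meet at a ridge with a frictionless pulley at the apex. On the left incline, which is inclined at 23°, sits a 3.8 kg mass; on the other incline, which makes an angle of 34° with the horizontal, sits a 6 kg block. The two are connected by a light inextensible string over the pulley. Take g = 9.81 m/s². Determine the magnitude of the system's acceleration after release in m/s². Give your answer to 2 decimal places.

Resolve each weight along its own incline: the 3.8 kg mass has component 3.8 × 9.81 × sin 23° = 14.566 N down its slope, and the 6 kg mass has 6 × 9.81 × sin 34° = 32.914 N down its slope.
The 6 kg side's 32.914 N exceeds the other side's 14.566 N, so that mass slides down and the 3.8 kg mass slides up. Taking that direction as positive, Newton's second law for the whole system gives 32.914 − 14.566 = (3.8 + 6) a, so a = 18.348 / 9.8 = 1.8722 m/s².

1.87 m/s²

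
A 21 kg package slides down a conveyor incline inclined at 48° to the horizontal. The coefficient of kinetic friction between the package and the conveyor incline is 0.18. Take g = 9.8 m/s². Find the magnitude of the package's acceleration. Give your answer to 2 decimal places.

Resolving the weight along the incline: the component pulling the package down the slope is mg sin 48° = 21 × 9.8 × 0.7431 = 152.930 N, and the normal force is N = mg cos 48° = 21 × 9.8 × 0.6691 = 137.701 N.
Kinetic friction acts up the slope with magnitude f = μN = 0.18 × 137.701 = 24.786 N.
Net force along the incline is 152.930 − 24.786 = 128.144 N, so a = 128.144 / 21 = 6.1021 m/s².

6.10 m/s²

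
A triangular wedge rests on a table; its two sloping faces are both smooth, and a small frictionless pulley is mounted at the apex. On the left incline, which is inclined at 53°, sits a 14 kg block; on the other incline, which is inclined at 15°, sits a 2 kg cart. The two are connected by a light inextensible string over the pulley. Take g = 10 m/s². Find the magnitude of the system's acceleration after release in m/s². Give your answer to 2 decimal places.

Resolve each weight along its own incline: the 14 kg mass has component 14 × 10 × sin 53° = 111.809 N down its slope, and the 2 kg mass has 2 × 10 × sin 15° = 5.176 N down its slope.
The 14 kg side's 111.809 N exceeds the other side's 5.176 N, so that mass slides down and the 2 kg mass slides up. Taking that direction as positive, Newton's second law for the whole system gives 111.809 − 5.176 = (14 + 2) a, so a = 106.633 / 16 = 6.6646 m/s².

6.66 m/s²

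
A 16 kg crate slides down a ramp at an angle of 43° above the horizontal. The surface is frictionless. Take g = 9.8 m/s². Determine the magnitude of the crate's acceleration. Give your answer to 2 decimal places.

6.68 m/s²

Resolving the weight along the incline: the component pulling the crate down the slope is mg sin 43° = 16 × 9.8 × 0.6820 = 106.938 N, and the normal force is N = mg cos 43° = 16 × 9.8 × 0.7314 = 114.684 N.
With no friction the net force along the incline is 106.938 N, so a = g sin 43° = 106.938 / 16 = 6.6836 m/s².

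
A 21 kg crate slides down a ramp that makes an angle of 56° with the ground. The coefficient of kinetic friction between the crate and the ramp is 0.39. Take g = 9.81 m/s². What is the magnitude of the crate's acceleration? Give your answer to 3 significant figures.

5.99 m/s²

Resolving the weight along the incline: the component pulling the crate down the slope is mg sin 56° = 21 × 9.81 × 0.8290 = 170.782 N, and the normal force is N = mg cos 56° = 21 × 9.81 × 0.5592 = 115.201 N.
Kinetic friction acts up the slope with magnitude f = μN = 0.39 × 115.201 = 44.928 N.
Net force along the incline is 170.782 − 44.928 = 125.854 N, so a = 125.854 / 21 = 5.9930 m/s².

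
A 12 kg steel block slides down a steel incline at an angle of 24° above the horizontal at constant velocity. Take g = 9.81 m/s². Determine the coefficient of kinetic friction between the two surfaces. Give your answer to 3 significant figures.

At constant velocity the net force along the incline is zero: mg sin 24° = μ mg cos 24°.
So μ = tan 24° = 0.4067 / 0.9135 = 0.4452.

0.445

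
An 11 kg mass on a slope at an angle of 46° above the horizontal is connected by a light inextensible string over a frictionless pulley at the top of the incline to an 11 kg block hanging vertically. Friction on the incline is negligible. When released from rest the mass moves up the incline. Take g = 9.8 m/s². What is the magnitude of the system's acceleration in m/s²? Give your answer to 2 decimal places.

For the mass on the incline: the weight component along the slope is m₁g sin 46° = 11 × 9.8 × 0.7193 = 77.541 N and the normal force is N = m₁g cos 46° = 74.884 N.
Newton's second law for the mass (up-slope positive): T − 77.541 = 11 a. For the hanging block (downward positive): 11 × 9.8 − T = 11 a.
Adding the two equations eliminates T: 30.259 = 22 a, so a = 1.3754 m/s².

1.38 m/s²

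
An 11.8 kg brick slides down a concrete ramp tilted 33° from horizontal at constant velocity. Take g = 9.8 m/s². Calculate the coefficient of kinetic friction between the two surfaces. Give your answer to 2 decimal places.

0.65

At constant velocity the net force along the incline is zero: mg sin 33° = μ mg cos 33°.
So μ = tan 33° = 0.5446 / 0.8387 = 0.6493.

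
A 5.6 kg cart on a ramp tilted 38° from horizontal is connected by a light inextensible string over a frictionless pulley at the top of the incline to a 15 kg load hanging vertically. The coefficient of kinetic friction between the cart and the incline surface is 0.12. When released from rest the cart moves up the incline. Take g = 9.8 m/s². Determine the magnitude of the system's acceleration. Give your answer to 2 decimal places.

For the cart on the incline: the weight component along the slope is m₁g sin 38° = 5.6 × 9.8 × 0.6157 = 33.790 N and the normal force is N = m₁g cos 38° = 43.246 N.
Kinetic friction opposes the cart's motion up the incline: f = μN = 0.12 × 43.246 = 5.190 N acting down the slope.
Newton's second law for the cart (up-slope positive): T − 33.790 − 5.190 = 5.6 a. For the hanging load (downward positive): 15 × 9.8 − T = 15 a.
Adding the two equations eliminates T: 108.020 = 20.6 a, so a = 5.2437 m/s².

5.24 m/s²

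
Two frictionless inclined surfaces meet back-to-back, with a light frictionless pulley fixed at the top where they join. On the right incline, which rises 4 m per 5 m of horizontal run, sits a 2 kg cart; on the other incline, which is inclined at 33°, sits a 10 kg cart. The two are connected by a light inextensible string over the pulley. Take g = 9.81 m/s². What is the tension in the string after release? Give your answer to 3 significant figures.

Resolve each weight along its own incline: the 2 kg mass has component 2 × 9.81 × sin 38.66° = 12.257 N down its slope, and the 10 kg mass has 10 × 9.81 × sin 33° = 53.429 N down its slope.
The 10 kg side's 53.429 N exceeds the other side's 12.257 N, so that mass slides down and the 2 kg mass slides up. Taking that direction as positive, Newton's second law for the whole system gives 53.429 − 12.257 = (2 + 10) a, so a = 41.172 / 12 = 3.4310 m/s².
For the 2 kg mass (up-slope positive): T − 12.257 = 2 × 3.4310, so T = 19.119 N.

19.1 N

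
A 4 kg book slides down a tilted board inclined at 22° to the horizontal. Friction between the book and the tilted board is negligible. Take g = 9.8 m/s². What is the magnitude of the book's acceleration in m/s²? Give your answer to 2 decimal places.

3.67 m/s²

Resolving the weight along the incline: the component pulling the book down the slope is mg sin 22° = 4 × 9.8 × 0.3746 = 14.684 N, and the normal force is N = mg cos 22° = 4 × 9.8 × 0.9272 = 36.346 N.
With no friction the net force along the incline is 14.684 N, so a = g sin 22° = 14.684 / 4 = 3.6710 m/s².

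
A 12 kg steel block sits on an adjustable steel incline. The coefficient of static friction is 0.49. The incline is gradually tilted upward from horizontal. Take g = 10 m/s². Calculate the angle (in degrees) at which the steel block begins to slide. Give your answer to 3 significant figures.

At the threshold of sliding, static friction is at its maximum μ_s N and exactly balances the weight component along the incline: mg sin θ = μ_s mg cos θ.
Hence tan θ = μ_s = 0.49, so θ = arctan(0.49) = 26.1049°.

26.1°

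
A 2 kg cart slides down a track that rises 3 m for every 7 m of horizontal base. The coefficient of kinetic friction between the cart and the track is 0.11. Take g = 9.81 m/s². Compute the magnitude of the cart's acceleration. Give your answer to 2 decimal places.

Resolving the weight along the incline: the component pulling the cart down the slope is mg sin 23.20° = 2 × 9.81 × 0.3939 = 7.728 N, and the normal force is N = mg cos 23.20° = 2 × 9.81 × 0.9191 = 18.033 N.
Kinetic friction acts up the slope with magnitude f = μN = 0.11 × 18.033 = 1.984 N.
Net force along the incline is 7.728 − 1.984 = 5.744 N, so a = 5.744 / 2 = 2.8720 m/s².

2.87 m/s²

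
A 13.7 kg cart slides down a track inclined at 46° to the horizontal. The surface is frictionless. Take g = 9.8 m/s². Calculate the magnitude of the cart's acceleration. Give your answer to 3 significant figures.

7.05 m/s²

Resolving the weight along the incline: the component pulling the cart down the slope is mg sin 46° = 13.7 × 9.8 × 0.7193 = 96.573 N, and the normal force is N = mg cos 46° = 13.7 × 9.8 × 0.6947 = 93.270 N.
With no friction the net force along the incline is 96.573 N, so a = g sin 46° = 96.573 / 13.7 = 7.0491 m/s².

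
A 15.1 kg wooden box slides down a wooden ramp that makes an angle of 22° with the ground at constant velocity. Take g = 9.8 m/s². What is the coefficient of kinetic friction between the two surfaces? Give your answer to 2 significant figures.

At constant velocity the net force along the incline is zero: mg sin 22° = μ mg cos 22°.
So μ = tan 22° = 0.3746 / 0.9272 = 0.4040.

0.40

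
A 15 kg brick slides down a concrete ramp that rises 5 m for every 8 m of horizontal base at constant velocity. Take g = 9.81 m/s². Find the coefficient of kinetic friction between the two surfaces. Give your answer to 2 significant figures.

At constant velocity the net force along the incline is zero: mg sin 32.01° = μ mg cos 32.01°.
So μ = tan 32.01° = 0.5300 / 0.8480 = 0.6250.

0.62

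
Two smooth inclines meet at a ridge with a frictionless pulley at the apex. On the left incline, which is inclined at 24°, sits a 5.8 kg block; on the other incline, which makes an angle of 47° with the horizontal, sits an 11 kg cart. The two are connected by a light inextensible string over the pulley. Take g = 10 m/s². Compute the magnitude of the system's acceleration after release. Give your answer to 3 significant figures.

3.38 m/s²

Resolve each weight along its own incline: the 5.8 kg mass has component 5.8 × 10 × sin 24° = 23.591 N down its slope, and the 11 kg mass has 11 × 10 × sin 47° = 80.449 N down its slope.
The 11 kg side's 80.449 N exceeds the other side's 23.591 N, so that mass slides down and the 5.8 kg mass slides up. Taking that direction as positive, Newton's second law for the whole system gives 80.449 − 23.591 = (5.8 + 11) a, so a = 56.858 / 16.8 = 3.3844 m/s².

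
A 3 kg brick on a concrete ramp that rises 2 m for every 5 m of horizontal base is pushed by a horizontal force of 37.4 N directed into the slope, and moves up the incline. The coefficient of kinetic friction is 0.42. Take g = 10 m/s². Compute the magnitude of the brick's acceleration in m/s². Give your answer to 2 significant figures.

The horizontal push has components F cos 21.80° = 37.4 × 0.9285 = 34.726 N up the incline and F sin 21.80° = 37.4 × 0.3714 = 13.890 N pressing into the surface.
The normal force is therefore N = mg cos 21.80° + F sin 21.80° = 27.855 + 13.890 = 41.745 N, and kinetic friction down the slope is μN = 0.42 × 41.745 = 17.533 N.
Along the incline: F cos 21.80° − mg sin 21.80° − μN = ma, so 34.726 − 11.142 − 17.533 = 3 a, giving a = 2.0170 m/s².

2.0 m/s²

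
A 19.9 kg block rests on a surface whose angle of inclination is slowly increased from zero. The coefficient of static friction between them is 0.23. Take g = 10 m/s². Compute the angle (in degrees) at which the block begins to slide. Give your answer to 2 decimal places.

At the threshold of sliding, static friction is at its maximum μ_s N and exactly balances the weight component along the incline: mg sin θ = μ_s mg cos θ.
Hence tan θ = μ_s = 0.23, so θ = arctan(0.23) = 12.9528°.

12.95°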